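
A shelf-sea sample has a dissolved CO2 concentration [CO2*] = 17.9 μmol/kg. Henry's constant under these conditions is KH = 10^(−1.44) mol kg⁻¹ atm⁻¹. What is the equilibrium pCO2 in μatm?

KH = 10^(−1.44) = 3.631×10^-2 mol kg⁻¹ atm⁻¹
pCO2 = [CO2*]/KH = 17.9×10^-6 / 3.631×10^-2 = 4.93×10^-4 atm = 493 μatm

pCO2 = 493 μatm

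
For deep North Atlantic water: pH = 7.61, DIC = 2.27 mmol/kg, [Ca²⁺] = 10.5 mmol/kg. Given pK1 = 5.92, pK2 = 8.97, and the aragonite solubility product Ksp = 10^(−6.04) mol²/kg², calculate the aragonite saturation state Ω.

α₂ = 1 / (1 + [H⁺]/K2 + [H⁺]²/(K1K2)) = 1 / (1 + 10^+1.36 + 10^-0.33)
   = 1 / (1 + 22.909 + 0.46774) = 1/24.376 = 0.04102
[CO3²⁻] = α₂ × DIC = 0.04102 × 2.27 = 0.09312 mmol/kg
Ksp = 10^(−6.04) = 9.120×10^-7
Ω = [Ca²⁺][CO3²⁻]/Ksp = (10.5×10^-3)(9.312×10^-5) / 9.120×10^-7 = 1.07

Ω = 1.07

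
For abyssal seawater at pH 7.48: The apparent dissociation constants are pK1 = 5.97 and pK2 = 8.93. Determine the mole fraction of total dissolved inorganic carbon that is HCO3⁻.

α₁ = 1 / (1 + [H⁺]/K1 + K2/[H⁺]) = 1 / (1 + 10^-1.51 + 10^-1.45)
   = 1 / (1 + 0.030903 + 0.035481) = 1/1.0664 = 0.9377

α₁ = 0.938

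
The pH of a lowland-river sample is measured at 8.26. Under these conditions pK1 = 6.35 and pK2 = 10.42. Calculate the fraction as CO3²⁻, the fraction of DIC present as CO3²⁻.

α₂ = 1 / (1 + [H⁺]/K2 + [H⁺]²/(K1K2)) = 1 / (1 + 10^+2.16 + 10^+0.25)
   = 1 / (1 + 144.54 + 1.7783) = 1/147.32 = 0.006788

α₂ = 0.00679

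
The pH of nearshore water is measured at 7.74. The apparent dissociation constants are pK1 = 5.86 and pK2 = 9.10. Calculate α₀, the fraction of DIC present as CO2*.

α₀ = 1 / (1 + K1/[H⁺] + K1K2/[H⁺]²) = 1 / (1 + 10^+1.88 + 10^+0.52)
   = 1 / (1 + 75.858 + 3.3113) = 1/80.169 = 0.01247

α₀ = 0.0125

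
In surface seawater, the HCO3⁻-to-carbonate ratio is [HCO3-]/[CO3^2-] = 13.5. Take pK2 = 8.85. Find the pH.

From K2 = [H⁺][CO3^2-]/[HCO3-]:  pH = pK2 − log₁₀([HCO3-]/[CO3^2-])
log₁₀(13.5) = +1.130
pH = 8.85 − (+1.130) = 7.72

pH = 7.72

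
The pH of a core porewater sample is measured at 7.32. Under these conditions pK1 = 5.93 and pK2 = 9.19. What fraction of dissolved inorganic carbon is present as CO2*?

α₀ = 1 / (1 + K1/[H⁺] + K1K2/[H⁺]²) = 1 / (1 + 10^+1.39 + 10^-0.48)
   = 1 / (1 + 24.547 + 0.33113) = 1/25.878 = 0.03864

α₀ = 0.0386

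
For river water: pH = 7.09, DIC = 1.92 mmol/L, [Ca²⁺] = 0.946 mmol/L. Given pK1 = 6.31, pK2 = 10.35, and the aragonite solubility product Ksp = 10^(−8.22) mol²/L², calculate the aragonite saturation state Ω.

Ω = 0.142

α₂ = 1 / (1 + [H⁺]/K2 + [H⁺]²/(K1K2)) = 1 / (1 + 10^+3.26 + 10^+2.48)
   = 1 / (1 + 1819.7 + 302.00) = 1/2122.7 = 0.0004711
[CO3²⁻] = α₂ × DIC = 0.0004711 × 1.92 = 0.0009045 mmol/L = 0.9045 μmol/L
Ksp = 10^(−8.22) = 6.026×10^-9
Ω = [Ca²⁺][CO3²⁻]/Ksp = (0.946×10^-3)(9.045×10^-7) / 6.026×10^-9 = 0.142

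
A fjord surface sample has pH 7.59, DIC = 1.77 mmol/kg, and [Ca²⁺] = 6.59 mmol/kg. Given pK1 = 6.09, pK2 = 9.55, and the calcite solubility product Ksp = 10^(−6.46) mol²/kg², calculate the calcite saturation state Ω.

α₂ = 1 / (1 + [H⁺]/K2 + [H⁺]²/(K1K2)) = 1 / (1 + 10^+1.96 + 10^+0.46)
   = 1 / (1 + 91.201 + 2.8840) = 1/95.085 = 0.01052
[CO3²⁻] = α₂ × DIC = 0.01052 × 1.77 = 0.01861 mmol/kg = 18.61 μmol/kg
Ksp = 10^(−6.46) = 3.467×10^-7
Ω = [Ca²⁺][CO3²⁻]/Ksp = (6.59×10^-3)(1.861×10^-5) / 3.467×10^-7 = 0.354

Ω = 0.354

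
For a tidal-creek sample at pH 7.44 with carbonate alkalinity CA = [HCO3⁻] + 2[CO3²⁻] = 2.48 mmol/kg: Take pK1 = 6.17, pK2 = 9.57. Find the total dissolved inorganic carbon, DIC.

DIC = 2.59 mmol/kg

CA = [HCO3⁻] + 2[CO3²⁻] = (α₁ + 2α₂)·DIC
At pH 7.44: [H⁺]/K1 = 10^-1.27 = 0.053703, K2/[H⁺] = 10^-2.13 = 0.0074131
α₁ = 1/(1 + 0.053703 + 0.0074131) = 1/1.0611 = 0.9424; α₂ = α₁·K2/[H⁺] = 0.006986
α₁ + 2α₂ = 0.9564
DIC = CA / (α₁ + 2α₂) = 2.48 / 0.9564 = 2.59 mmol/kg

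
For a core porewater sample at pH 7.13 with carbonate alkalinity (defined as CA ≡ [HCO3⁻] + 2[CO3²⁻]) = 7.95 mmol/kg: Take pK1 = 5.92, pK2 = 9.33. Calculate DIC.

DIC = 8.38 mmol/kg

CA = [HCO3⁻] + 2[CO3²⁻] = (α₁ + 2α₂)·DIC
At pH 7.13: [H⁺]/K1 = 10^-1.21 = 0.061660, K2/[H⁺] = 10^-2.20 = 0.0063096
α₁ = 1/(1 + 0.061660 + 0.0063096) = 1/1.0680 = 0.9364; α₂ = α₁·K2/[H⁺] = 0.005908
α₁ + 2α₂ = 0.9482
DIC = CA / (α₁ + 2α₂) = 7.95 / 0.9482 = 8.38 mmol/kg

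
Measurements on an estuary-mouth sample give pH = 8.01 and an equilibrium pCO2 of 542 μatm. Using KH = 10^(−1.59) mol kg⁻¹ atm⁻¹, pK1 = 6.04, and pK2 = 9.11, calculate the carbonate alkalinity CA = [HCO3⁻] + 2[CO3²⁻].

CA = 1.51 mmol/kg

[CO2*] = KH · pCO2 = 10^(−1.59) × 542×10^-6 = 1.393×10^-5 mol/kg
α₀ = 1/(1 + K1/[H⁺] + K1K2/[H⁺]²) = 1/(1 + 10^+1.97 + 10^+0.87) = 0.009829
DIC = [CO2*]/α₀ = 1.393×10^-5 / 0.009829 = 1.417 mmol/kg
CA = (α₁ + 2α₂)·DIC = (0.9173 + 2×0.07286) × 1.417 = 1.51 mmol/kg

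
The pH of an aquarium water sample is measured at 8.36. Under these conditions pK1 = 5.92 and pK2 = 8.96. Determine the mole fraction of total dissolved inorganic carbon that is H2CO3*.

α₀ = 1 / (1 + K1/[H⁺] + K1K2/[H⁺]²) = 1 / (1 + 10^+2.44 + 10^+1.84)
   = 1 / (1 + 275.42 + 69.183) = 1/345.61 = 0.002893

α₀ = 0.00289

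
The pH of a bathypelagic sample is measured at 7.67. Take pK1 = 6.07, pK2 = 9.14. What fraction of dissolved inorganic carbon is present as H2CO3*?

α₀ = 0.0237

α₀ = 1 / (1 + K1/[H⁺] + K1K2/[H⁺]²) = 1 / (1 + 10^+1.60 + 10^+0.13)
   = 1 / (1 + 39.811 + 1.3490) = 1/42.160 = 0.02372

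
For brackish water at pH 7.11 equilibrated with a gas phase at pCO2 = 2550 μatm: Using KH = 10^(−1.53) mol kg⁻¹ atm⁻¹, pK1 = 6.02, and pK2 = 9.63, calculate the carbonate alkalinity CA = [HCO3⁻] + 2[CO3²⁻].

[CO2*] = KH · pCO2 = 10^(−1.53) × 2550×10^-6 = 7.526×10^-5 mol/kg
α₀ = 1/(1 + K1/[H⁺] + K1K2/[H⁺]²) = 1/(1 + 10^+1.09 + 10^-1.43) = 0.07496
DIC = [CO2*]/α₀ = 7.526×10^-5 / 0.07496 = 1.004 mmol/kg
CA = (α₁ + 2α₂)·DIC = (0.9223 + 2×0.002785) × 1.004 = 0.931 mmol/kg

CA = 0.931 mmol/kg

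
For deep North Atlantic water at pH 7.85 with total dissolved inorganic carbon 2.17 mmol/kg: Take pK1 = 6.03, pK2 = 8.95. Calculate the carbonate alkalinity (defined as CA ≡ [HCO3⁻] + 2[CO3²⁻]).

CA = 2.30 mmol/kg

CA = [HCO3⁻] + 2[CO3²⁻] = (α₁ + 2α₂)·DIC
At pH 7.85: [H⁺]/K1 = 10^-1.82 = 0.015136, K2/[H⁺] = 10^-1.10 = 0.079433
α₁ = 1/(1 + 0.015136 + 0.079433) = 1/1.0946 = 0.9136; α₂ = α₁·K2/[H⁺] = 0.07257
α₁ + 2α₂ = 1.0587
CA = 1.0587 × 2.17 = 2.30 mmol/kg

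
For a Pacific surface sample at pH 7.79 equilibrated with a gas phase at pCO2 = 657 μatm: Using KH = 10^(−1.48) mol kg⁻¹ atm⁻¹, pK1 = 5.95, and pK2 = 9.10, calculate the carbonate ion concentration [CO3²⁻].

[CO2*] = KH · pCO2 = 10^(−1.48) × 657×10^-6 = 2.176×10^-5 mol/kg
α₀ = 1/(1 + K1/[H⁺] + K1K2/[H⁺]²) = 1/(1 + 10^+1.84 + 10^+0.53) = 0.01359
DIC = [CO2*]/α₀ = 2.176×10^-5 / 0.01359 = 1.601 mmol/kg
[CO3²⁻] = α₂·DIC; α₂ = 0.04606, so [CO3²⁻] = 0.04606 × 1.601 = 0.0737 mmol/kg

[CO3²⁻] = 0.0737 mmol/kg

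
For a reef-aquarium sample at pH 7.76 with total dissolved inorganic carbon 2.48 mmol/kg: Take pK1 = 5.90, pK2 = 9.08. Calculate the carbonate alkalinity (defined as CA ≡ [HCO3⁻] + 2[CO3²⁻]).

CA = 2.56 mmol/kg

CA = [HCO3⁻] + 2[CO3²⁻] = (α₁ + 2α₂)·DIC
At pH 7.76: [H⁺]/K1 = 10^-1.86 = 0.013804, K2/[H⁺] = 10^-1.32 = 0.047863
α₁ = 1/(1 + 0.013804 + 0.047863) = 1/1.0617 = 0.9419; α₂ = α₁·K2/[H⁺] = 0.04508
α₁ + 2α₂ = 1.0321
CA = 1.0321 × 2.48 = 2.56 mmol/kg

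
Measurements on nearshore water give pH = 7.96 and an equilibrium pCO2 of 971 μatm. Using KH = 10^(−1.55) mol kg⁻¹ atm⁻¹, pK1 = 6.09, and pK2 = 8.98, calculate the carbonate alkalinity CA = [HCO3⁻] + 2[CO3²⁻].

[CO2*] = KH · pCO2 = 10^(−1.55) × 971×10^-6 = 2.737×10^-5 mol/kg
α₀ = 1/(1 + K1/[H⁺] + K1K2/[H⁺]²) = 1/(1 + 10^+1.87 + 10^+0.85) = 0.01216
DIC = [CO2*]/α₀ = 2.737×10^-5 / 0.01216 = 2.250 mmol/kg
CA = (α₁ + 2α₂)·DIC = (0.9017 + 2×0.08611) × 2.250 = 2.42 mmol/kg

CA = 2.42 mmol/kg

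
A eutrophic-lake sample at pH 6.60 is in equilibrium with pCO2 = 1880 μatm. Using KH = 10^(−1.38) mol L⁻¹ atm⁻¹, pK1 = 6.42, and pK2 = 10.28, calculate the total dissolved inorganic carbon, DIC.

[CO2*] = KH · pCO2 = 10^(−1.38) × 1880×10^-6 = 7.837×10^-5 mol/L
α₀ = 1/(1 + K1/[H⁺] + K1K2/[H⁺]²) = 1/(1 + 10^+0.18 + 10^-3.50) = 0.3978
DIC = [CO2*]/α₀ = 7.837×10^-5 / 0.3978 = 0.197 mmol/L

DIC = 0.197 mmol/L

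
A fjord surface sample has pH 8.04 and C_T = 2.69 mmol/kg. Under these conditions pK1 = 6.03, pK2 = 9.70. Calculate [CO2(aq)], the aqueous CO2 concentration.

[CO2*] = 0.0255 mmol/kg

α₀ = 1 / (1 + K1/[H⁺] + K1K2/[H⁺]²) = 1 / (1 + 10^+2.01 + 10^+0.35)
   = 1 / (1 + 102.33 + 2.2387) = 1/105.57 = 0.009473
[CO2*] = α₀ × DIC = 0.009473 × 2.69 = 0.0255 mmol/kg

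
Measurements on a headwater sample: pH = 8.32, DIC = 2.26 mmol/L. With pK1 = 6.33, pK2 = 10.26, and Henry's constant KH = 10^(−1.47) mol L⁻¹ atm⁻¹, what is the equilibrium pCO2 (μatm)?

α₀ = 1 / (1 + K1/[H⁺] + K1K2/[H⁺]²) = 1 / (1 + 10^+1.99 + 10^+0.05)
   = 1 / (1 + 97.724 + 1.1220) = 1/99.846 = 0.01002
[CO2*] = α₀ × DIC = 0.01002 × 2.26 = 0.02263 mmol/L
pCO2 = [CO2*]/KH = 2.263×10^-5 / 3.388×10^-2 = 668 μatm

pCO2 = 668 μatm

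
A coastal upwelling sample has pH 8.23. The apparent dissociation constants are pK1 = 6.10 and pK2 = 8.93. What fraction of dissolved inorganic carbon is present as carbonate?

α₂ = 0.165

α₂ = 1 / (1 + [H⁺]/K2 + [H⁺]²/(K1K2)) = 1 / (1 + 10^+0.70 + 10^-1.43)
   = 1 / (1 + 5.0119 + 0.037154) = 1/6.0490 = 0.1653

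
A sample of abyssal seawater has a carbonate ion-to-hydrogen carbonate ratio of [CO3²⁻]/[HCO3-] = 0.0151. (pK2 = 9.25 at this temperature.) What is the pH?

pH = 7.43

From K2 = [H⁺][CO3²⁻]/[HCO3-]:  pH = pK2 + log₁₀([CO3²⁻]/[HCO3-])
log₁₀(0.0151) = -1.821
pH = 9.25 + (-1.821) = 7.43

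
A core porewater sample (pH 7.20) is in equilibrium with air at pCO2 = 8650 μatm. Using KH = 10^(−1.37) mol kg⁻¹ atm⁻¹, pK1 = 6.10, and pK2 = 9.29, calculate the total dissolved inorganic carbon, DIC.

DIC = 5.05 mmol/kg

[CO2*] = KH · pCO2 = 10^(−1.37) × 8650×10^-6 = 3.690×10^-4 mol/kg
α₀ = 1/(1 + K1/[H⁺] + K1K2/[H⁺]²) = 1/(1 + 10^+1.10 + 10^-0.99) = 0.07304
DIC = [CO2*]/α₀ = 3.690×10^-4 / 0.07304 = 5.05 mmol/kg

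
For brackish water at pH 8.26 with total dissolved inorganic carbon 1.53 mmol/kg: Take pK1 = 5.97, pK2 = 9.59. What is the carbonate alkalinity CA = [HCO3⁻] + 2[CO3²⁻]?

CA = [HCO3⁻] + 2[CO3²⁻] = (α₁ + 2α₂)·DIC
At pH 8.26: [H⁺]/K1 = 10^-2.29 = 0.0051286, K2/[H⁺] = 10^-1.33 = 0.046774
α₁ = 1/(1 + 0.0051286 + 0.046774) = 1/1.0519 = 0.9507; α₂ = α₁·K2/[H⁺] = 0.04447
α₁ + 2α₂ = 1.0396
CA = 1.0396 × 1.53 = 1.59 mmol/kg

CA = 1.59 mmol/kg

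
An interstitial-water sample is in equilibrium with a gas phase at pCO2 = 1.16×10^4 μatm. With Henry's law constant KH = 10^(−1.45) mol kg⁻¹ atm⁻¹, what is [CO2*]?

KH = 10^(−1.45) = 3.548×10^-2 mol kg⁻¹ atm⁻¹
[CO2*] = KH · pCO2 = 3.548×10^-2 × 1.16×10^4×10^-6 atm = 4.12×10^-4 mol/kg

[CO2*] = 412 μmol/kg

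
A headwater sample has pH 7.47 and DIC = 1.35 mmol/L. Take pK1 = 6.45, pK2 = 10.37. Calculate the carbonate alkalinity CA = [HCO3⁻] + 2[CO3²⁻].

CA = 1.23 mmol/L

CA = [HCO3⁻] + 2[CO3²⁻] = (α₁ + 2α₂)·DIC
At pH 7.47: [H⁺]/K1 = 10^-1.02 = 0.095499, K2/[H⁺] = 10^-2.90 = 0.0012589
α₁ = 1/(1 + 0.095499 + 0.0012589) = 1/1.0968 = 0.9118; α₂ = α₁·K2/[H⁺] = 0.001148
α₁ + 2α₂ = 0.9141
CA = 0.9141 × 1.35 = 1.23 mmol/L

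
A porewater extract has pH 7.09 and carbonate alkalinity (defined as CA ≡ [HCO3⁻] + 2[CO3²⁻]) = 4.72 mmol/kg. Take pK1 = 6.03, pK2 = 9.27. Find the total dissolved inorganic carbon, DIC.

DIC = 5.09 mmol/kg

CA = [HCO3⁻] + 2[CO3²⁻] = (α₁ + 2α₂)·DIC
At pH 7.09: [H⁺]/K1 = 10^-1.06 = 0.087096, K2/[H⁺] = 10^-2.18 = 0.0066069
α₁ = 1/(1 + 0.087096 + 0.0066069) = 1/1.0937 = 0.9143; α₂ = α₁·K2/[H⁺] = 0.006041
α₁ + 2α₂ = 0.9264
DIC = CA / (α₁ + 2α₂) = 4.72 / 0.9264 = 5.09 mmol/kg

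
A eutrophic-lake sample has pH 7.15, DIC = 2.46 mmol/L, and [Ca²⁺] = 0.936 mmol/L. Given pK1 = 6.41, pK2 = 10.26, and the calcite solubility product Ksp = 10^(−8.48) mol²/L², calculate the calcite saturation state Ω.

α₂ = 1 / (1 + [H⁺]/K2 + [H⁺]²/(K1K2)) = 1 / (1 + 10^+3.11 + 10^+2.37)
   = 1 / (1 + 1288.2 + 234.42) = 1/1523.7 = 0.0006563
[CO3²⁻] = α₂ × DIC = 0.0006563 × 2.46 = 0.001615 mmol/L = 1.615 μmol/L
Ksp = 10^(−8.48) = 3.311×10^-9
Ω = [Ca²⁺][CO3²⁻]/Ksp = (0.936×10^-3)(1.615×10^-6) / 3.311×10^-9 = 0.456

Ω = 0.456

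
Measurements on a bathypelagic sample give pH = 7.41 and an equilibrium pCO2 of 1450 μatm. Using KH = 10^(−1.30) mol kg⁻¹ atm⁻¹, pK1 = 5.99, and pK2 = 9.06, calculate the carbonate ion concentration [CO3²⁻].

[CO2*] = KH · pCO2 = 10^(−1.30) × 1450×10^-6 = 7.267×10^-5 mol/kg
α₀ = 1/(1 + K1/[H⁺] + K1K2/[H⁺]²) = 1/(1 + 10^+1.42 + 10^-0.23) = 0.03585
DIC = [CO2*]/α₀ = 7.267×10^-5 / 0.03585 = 2.027 mmol/kg
[CO3²⁻] = α₂·DIC; α₂ = 0.02111, so [CO3²⁻] = 0.02111 × 2.027 = 0.0428 mmol/kg

[CO3²⁻] = 0.0428 mmol/kg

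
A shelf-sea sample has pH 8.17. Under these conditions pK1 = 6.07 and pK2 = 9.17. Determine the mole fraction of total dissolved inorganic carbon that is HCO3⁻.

α₁ = 1 / (1 + [H⁺]/K1 + K2/[H⁺]) = 1 / (1 + 10^-2.10 + 10^-1.00)
   = 1 / (1 + 0.0079433 + 0.10000) = 1/1.1079 = 0.9026

α₁ = 0.903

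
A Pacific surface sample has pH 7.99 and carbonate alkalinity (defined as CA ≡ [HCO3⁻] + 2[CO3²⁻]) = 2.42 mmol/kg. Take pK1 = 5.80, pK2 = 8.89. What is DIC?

CA = [HCO3⁻] + 2[CO3²⁻] = (α₁ + 2α₂)·DIC
At pH 7.99: [H⁺]/K1 = 10^-2.19 = 0.0064565, K2/[H⁺] = 10^-0.90 = 0.12589
α₁ = 1/(1 + 0.0064565 + 0.12589) = 1/1.1323 = 0.8831; α₂ = α₁·K2/[H⁺] = 0.1112
α₁ + 2α₂ = 1.1055
DIC = CA / (α₁ + 2α₂) = 2.42 / 1.1055 = 2.19 mmol/kg

DIC = 2.19 mmol/kg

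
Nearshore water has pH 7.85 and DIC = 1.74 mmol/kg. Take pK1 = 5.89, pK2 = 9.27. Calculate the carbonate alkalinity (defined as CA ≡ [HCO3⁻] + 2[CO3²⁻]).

CA = [HCO3⁻] + 2[CO3²⁻] = (α₁ + 2α₂)·DIC
At pH 7.85: [H⁺]/K1 = 10^-1.96 = 0.010965, K2/[H⁺] = 10^-1.42 = 0.038019
α₁ = 1/(1 + 0.010965 + 0.038019) = 1/1.0490 = 0.9533; α₂ = α₁·K2/[H⁺] = 0.03624
α₁ + 2α₂ = 1.0258
CA = 1.0258 × 1.74 = 1.78 mmol/kg

CA = 1.78 mmol/kg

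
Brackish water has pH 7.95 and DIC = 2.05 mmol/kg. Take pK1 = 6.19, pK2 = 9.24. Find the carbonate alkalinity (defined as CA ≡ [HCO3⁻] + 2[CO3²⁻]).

CA = [HCO3⁻] + 2[CO3²⁻] = (α₁ + 2α₂)·DIC
At pH 7.95: [H⁺]/K1 = 10^-1.76 = 0.017378, K2/[H⁺] = 10^-1.29 = 0.051286
α₁ = 1/(1 + 0.017378 + 0.051286) = 1/1.0687 = 0.9357; α₂ = α₁·K2/[H⁺] = 0.04799
α₁ + 2α₂ = 1.0317
CA = 1.0317 × 2.05 = 2.12 mmol/kg

CA = 2.12 mmol/kg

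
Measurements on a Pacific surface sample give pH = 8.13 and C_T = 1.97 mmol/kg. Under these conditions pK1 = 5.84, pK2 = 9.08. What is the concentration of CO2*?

α₀ = 1 / (1 + K1/[H⁺] + K1K2/[H⁺]²) = 1 / (1 + 10^+2.29 + 10^+1.34)
   = 1 / (1 + 194.98 + 21.878) = 1/217.86 = 0.004590
[CO2*] = α₀ × DIC = 0.004590 × 1.97 = 0.00904 mmol/kg = 9.04 μmol/kg

[CO2*] = 9.04 μmol/kg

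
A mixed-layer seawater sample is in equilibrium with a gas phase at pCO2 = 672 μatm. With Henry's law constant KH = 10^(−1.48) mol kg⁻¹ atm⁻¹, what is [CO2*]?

KH = 10^(−1.48) = 3.311×10^-2 mol kg⁻¹ atm⁻¹
[CO2*] = KH · pCO2 = 3.311×10^-2 × 672×10^-6 atm = 2.23×10^-5 mol/kg

[CO2*] = 22.3 μmol/kg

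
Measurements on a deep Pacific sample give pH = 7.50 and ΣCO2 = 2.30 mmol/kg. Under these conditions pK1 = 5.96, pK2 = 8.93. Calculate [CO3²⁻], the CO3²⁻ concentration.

α₂ = 1 / (1 + [H⁺]/K2 + [H⁺]²/(K1K2)) = 1 / (1 + 10^+1.43 + 10^-0.11)
   = 1 / (1 + 26.915 + 0.77625) = 1/28.692 = 0.03485
[CO3²⁻] = α₂ × DIC = 0.03485 × 2.30 = 0.0802 mmol/kg

[CO3²⁻] = 0.0802 mmol/kg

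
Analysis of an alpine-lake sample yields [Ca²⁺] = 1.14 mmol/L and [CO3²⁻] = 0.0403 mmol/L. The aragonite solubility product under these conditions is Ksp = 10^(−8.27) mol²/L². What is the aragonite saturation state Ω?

Ω = 8.55

Ksp = 10^(−8.27) = 5.370×10^-9
Ω = [Ca²⁺][CO3²⁻]/Ksp = (1.14×10^-3)(0.0403×10^-3) / 5.370×10^-9 = 8.55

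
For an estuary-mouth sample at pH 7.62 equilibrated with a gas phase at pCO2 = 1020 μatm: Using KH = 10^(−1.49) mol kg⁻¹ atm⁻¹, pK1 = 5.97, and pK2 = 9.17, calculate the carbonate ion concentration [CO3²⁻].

[CO2*] = KH · pCO2 = 10^(−1.49) × 1020×10^-6 = 3.301×10^-5 mol/kg
α₀ = 1/(1 + K1/[H⁺] + K1K2/[H⁺]²) = 1/(1 + 10^+1.65 + 10^+0.10) = 0.02131
DIC = [CO2*]/α₀ = 3.301×10^-5 / 0.02131 = 1.549 mmol/kg
[CO3²⁻] = α₂·DIC; α₂ = 0.02683, so [CO3²⁻] = 0.02683 × 1.549 = 0.0416 mmol/kg

[CO3²⁻] = 0.0416 mmol/kg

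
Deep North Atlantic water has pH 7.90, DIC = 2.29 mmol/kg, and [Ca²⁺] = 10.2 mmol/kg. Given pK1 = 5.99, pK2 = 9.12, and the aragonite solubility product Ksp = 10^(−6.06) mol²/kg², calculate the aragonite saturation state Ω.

Ω = 1.51

α₂ = 1 / (1 + [H⁺]/K2 + [H⁺]²/(K1K2)) = 1 / (1 + 10^+1.22 + 10^-0.69)
   = 1 / (1 + 16.596 + 0.20417) = 1/17.800 = 0.05618
[CO3²⁻] = α₂ × DIC = 0.05618 × 2.29 = 0.1287 mmol/kg
Ksp = 10^(−6.06) = 8.710×10^-7
Ω = [Ca²⁺][CO3²⁻]/Ksp = (10.2×10^-3)(1.287×10^-4) / 8.710×10^-7 = 1.51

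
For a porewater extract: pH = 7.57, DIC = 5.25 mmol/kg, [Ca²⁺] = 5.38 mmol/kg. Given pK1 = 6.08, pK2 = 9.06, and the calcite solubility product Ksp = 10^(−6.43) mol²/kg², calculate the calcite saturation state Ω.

α₂ = 1 / (1 + [H⁺]/K2 + [H⁺]²/(K1K2)) = 1 / (1 + 10^+1.49 + 10^+0.00)
   = 1 / (1 + 30.903 + 1.0000) = 1/32.903 = 0.03039
[CO3²⁻] = α₂ × DIC = 0.03039 × 5.25 = 0.1596 mmol/kg
Ksp = 10^(−6.43) = 3.715×10^-7
Ω = [Ca²⁺][CO3²⁻]/Ksp = (5.38×10^-3)(1.596×10^-4) / 3.715×10^-7 = 2.31

Ω = 2.31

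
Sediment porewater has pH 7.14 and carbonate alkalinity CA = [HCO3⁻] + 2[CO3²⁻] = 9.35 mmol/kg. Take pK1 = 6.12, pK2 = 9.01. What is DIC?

DIC = 10.1 mmol/kg

CA = [HCO3⁻] + 2[CO3²⁻] = (α₁ + 2α₂)·DIC
At pH 7.14: [H⁺]/K1 = 10^-1.02 = 0.095499, K2/[H⁺] = 10^-1.87 = 0.013490
α₁ = 1/(1 + 0.095499 + 0.013490) = 1/1.1090 = 0.9017; α₂ = α₁·K2/[H⁺] = 0.01216
α₁ + 2α₂ = 0.9261
DIC = CA / (α₁ + 2α₂) = 9.35 / 0.9261 = 10.1 mmol/kg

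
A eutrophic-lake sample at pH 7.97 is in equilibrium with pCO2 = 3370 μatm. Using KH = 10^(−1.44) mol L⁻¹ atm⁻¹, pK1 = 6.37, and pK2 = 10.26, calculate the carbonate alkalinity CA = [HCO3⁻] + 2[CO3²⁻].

[CO2*] = KH · pCO2 = 10^(−1.44) × 3370×10^-6 = 1.224×10^-4 mol/L
α₀ = 1/(1 + K1/[H⁺] + K1K2/[H⁺]²) = 1/(1 + 10^+1.60 + 10^-0.69) = 0.02438
DIC = [CO2*]/α₀ = 1.224×10^-4 / 0.02438 = 5.018 mmol/L
CA = (α₁ + 2α₂)·DIC = (0.9706 + 2×0.004978) × 5.018 = 4.92 mmol/L

CA = 4.92 mmol/L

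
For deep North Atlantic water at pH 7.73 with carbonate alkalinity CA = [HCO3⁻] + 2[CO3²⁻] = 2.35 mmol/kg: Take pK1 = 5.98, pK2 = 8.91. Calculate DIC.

DIC = 2.25 mmol/kg

CA = [HCO3⁻] + 2[CO3²⁻] = (α₁ + 2α₂)·DIC
At pH 7.73: [H⁺]/K1 = 10^-1.75 = 0.017783, K2/[H⁺] = 10^-1.18 = 0.066069
α₁ = 1/(1 + 0.017783 + 0.066069) = 1/1.0839 = 0.9226; α₂ = α₁·K2/[H⁺] = 0.06096
α₁ + 2α₂ = 1.0446
DIC = CA / (α₁ + 2α₂) = 2.35 / 1.0446 = 2.25 mmol/kg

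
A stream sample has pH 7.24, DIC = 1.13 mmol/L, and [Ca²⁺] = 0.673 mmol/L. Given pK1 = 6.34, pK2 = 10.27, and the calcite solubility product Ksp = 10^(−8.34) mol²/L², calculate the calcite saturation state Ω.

Ω = 0.138

α₂ = 1 / (1 + [H⁺]/K2 + [H⁺]²/(K1K2)) = 1 / (1 + 10^+3.03 + 10^+2.13)
   = 1 / (1 + 1071.5 + 134.90) = 1/1207.4 = 0.0008282
[CO3²⁻] = α₂ × DIC = 0.0008282 × 1.13 = 0.0009359 mmol/L = 0.9359 μmol/L
Ksp = 10^(−8.34) = 4.571×10^-9
Ω = [Ca²⁺][CO3²⁻]/Ksp = (0.673×10^-3)(9.359×10^-7) / 4.571×10^-9 = 0.138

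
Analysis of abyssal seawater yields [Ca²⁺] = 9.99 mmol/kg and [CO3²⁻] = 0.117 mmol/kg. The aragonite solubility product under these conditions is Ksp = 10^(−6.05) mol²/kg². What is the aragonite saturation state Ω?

Ksp = 10^(−6.05) = 8.913×10^-7
Ω = [Ca²⁺][CO3²⁻]/Ksp = (9.99×10^-3)(0.117×10^-3) / 8.913×10^-7 = 1.31

Ω = 1.31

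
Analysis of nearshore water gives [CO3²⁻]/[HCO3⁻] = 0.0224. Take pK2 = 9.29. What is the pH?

From K2 = [H⁺][CO3²⁻]/[HCO3⁻]:  pH = pK2 + log₁₀([CO3²⁻]/[HCO3⁻])
log₁₀(0.0224) = -1.650
pH = 9.29 + (-1.650) = 7.64

pH = 7.64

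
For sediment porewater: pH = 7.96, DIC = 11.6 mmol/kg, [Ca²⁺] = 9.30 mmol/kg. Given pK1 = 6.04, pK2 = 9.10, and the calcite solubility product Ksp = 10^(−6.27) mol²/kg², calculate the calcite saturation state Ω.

α₂ = 1 / (1 + [H⁺]/K2 + [H⁺]²/(K1K2)) = 1 / (1 + 10^+1.14 + 10^-0.78)
   = 1 / (1 + 13.804 + 0.16596) = 1/14.970 = 0.06680
[CO3²⁻] = α₂ × DIC = 0.06680 × 11.6 = 0.7749 mmol/kg
Ksp = 10^(−6.27) = 5.370×10^-7
Ω = [Ca²⁺][CO3²⁻]/Ksp = (9.30×10^-3)(7.749×10^-4) / 5.370×10^-7 = 13.4

Ω = 13.4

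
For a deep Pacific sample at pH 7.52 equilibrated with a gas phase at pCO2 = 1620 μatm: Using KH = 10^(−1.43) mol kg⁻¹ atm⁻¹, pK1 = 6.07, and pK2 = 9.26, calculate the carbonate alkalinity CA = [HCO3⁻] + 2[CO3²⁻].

CA = 1.76 mmol/kg

[CO2*] = KH · pCO2 = 10^(−1.43) × 1620×10^-6 = 6.019×10^-5 mol/kg
α₀ = 1/(1 + K1/[H⁺] + K1K2/[H⁺]²) = 1/(1 + 10^+1.45 + 10^-0.29) = 0.03367
DIC = [CO2*]/α₀ = 6.019×10^-5 / 0.03367 = 1.787 mmol/kg
CA = (α₁ + 2α₂)·DIC = (0.9491 + 2×0.01727) × 1.787 = 1.76 mmol/kg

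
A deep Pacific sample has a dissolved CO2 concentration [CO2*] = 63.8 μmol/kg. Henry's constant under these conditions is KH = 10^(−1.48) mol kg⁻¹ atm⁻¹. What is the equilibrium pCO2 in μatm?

pCO2 = 1930 μatm

KH = 10^(−1.48) = 3.311×10^-2 mol kg⁻¹ atm⁻¹
pCO2 = [CO2*]/KH = 63.8×10^-6 / 3.311×10^-2 = 1.93×10^-3 atm = 1930 μatm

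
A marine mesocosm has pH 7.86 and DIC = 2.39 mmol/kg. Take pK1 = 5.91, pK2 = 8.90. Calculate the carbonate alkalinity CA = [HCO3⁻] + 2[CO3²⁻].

CA = [HCO3⁻] + 2[CO3²⁻] = (α₁ + 2α₂)·DIC
At pH 7.86: [H⁺]/K1 = 10^-1.95 = 0.011220, K2/[H⁺] = 10^-1.04 = 0.091201
α₁ = 1/(1 + 0.011220 + 0.091201) = 1/1.1024 = 0.9071; α₂ = α₁·K2/[H⁺] = 0.08273
α₁ + 2α₂ = 1.0726
CA = 1.0726 × 2.39 = 2.56 mmol/kg

CA = 2.56 mmol/kg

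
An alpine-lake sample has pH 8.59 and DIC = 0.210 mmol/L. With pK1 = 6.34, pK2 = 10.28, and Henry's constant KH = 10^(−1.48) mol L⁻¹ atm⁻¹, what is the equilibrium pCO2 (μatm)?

α₀ = 1 / (1 + K1/[H⁺] + K1K2/[H⁺]²) = 1 / (1 + 10^+2.25 + 10^+0.56)
   = 1 / (1 + 177.83 + 3.6308) = 1/182.46 = 0.005481
[CO2*] = α₀ × DIC = 0.005481 × 0.210 = 0.001151 mmol/L = 1.151 μmol/L
pCO2 = [CO2*]/KH = 1.151×10^-6 / 3.311×10^-2 = 34.8 μatm

pCO2 = 34.8 μatm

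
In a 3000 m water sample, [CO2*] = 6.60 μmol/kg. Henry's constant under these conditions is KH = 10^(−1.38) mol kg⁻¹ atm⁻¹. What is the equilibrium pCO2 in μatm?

pCO2 = 158 μatm

KH = 10^(−1.38) = 4.169×10^-2 mol kg⁻¹ atm⁻¹
pCO2 = [CO2*]/KH = 6.60×10^-6 / 4.169×10^-2 = 1.58×10^-4 atm = 158 μatm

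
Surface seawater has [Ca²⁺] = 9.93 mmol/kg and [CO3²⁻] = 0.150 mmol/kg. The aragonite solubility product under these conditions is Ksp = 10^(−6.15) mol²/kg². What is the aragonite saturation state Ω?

Ω = 2.10

Ksp = 10^(−6.15) = 7.079×10^-7
Ω = [Ca²⁺][CO3²⁻]/Ksp = (9.93×10^-3)(0.150×10^-3) / 7.079×10^-7 = 2.10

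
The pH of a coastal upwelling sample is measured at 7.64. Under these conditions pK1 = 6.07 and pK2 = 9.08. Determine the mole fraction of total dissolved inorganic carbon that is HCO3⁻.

α₁ = 0.941

α₁ = 1 / (1 + [H⁺]/K1 + K2/[H⁺]) = 1 / (1 + 10^-1.57 + 10^-1.44)
   = 1 / (1 + 0.026915 + 0.036308) = 1/1.0632 = 0.9405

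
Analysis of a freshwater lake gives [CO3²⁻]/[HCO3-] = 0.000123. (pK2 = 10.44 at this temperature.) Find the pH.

From K2 = [H⁺][CO3²⁻]/[HCO3-]:  pH = pK2 + log₁₀([CO3²⁻]/[HCO3-])
log₁₀(0.000123) = -3.910
pH = 10.44 + (-3.910) = 6.53

pH = 6.53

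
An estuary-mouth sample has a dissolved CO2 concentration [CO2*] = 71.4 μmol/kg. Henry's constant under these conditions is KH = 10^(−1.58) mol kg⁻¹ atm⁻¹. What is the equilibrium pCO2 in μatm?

pCO2 = 2710 μatm

KH = 10^(−1.58) = 2.630×10^-2 mol kg⁻¹ atm⁻¹
pCO2 = [CO2*]/KH = 71.4×10^-6 / 2.630×10^-2 = 2.71×10^-3 atm = 2710 μatm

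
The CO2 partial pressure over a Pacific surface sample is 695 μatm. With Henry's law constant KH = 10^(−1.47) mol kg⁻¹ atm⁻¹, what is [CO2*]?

[CO2*] = 23.5 μmol/kg

KH = 10^(−1.47) = 3.388×10^-2 mol kg⁻¹ atm⁻¹
[CO2*] = KH · pCO2 = 3.388×10^-2 × 695×10^-6 atm = 2.35×10^-5 mol/kg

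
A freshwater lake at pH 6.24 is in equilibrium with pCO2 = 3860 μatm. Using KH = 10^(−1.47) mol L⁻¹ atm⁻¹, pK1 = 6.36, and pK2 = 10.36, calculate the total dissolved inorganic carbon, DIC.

DIC = 0.230 mmol/L

[CO2*] = KH · pCO2 = 10^(−1.47) × 3860×10^-6 = 1.308×10^-4 mol/L
α₀ = 1/(1 + K1/[H⁺] + K1K2/[H⁺]²) = 1/(1 + 10^-0.12 + 10^-4.24) = 0.5686
DIC = [CO2*]/α₀ = 1.308×10^-4 / 0.5686 = 0.230 mmol/L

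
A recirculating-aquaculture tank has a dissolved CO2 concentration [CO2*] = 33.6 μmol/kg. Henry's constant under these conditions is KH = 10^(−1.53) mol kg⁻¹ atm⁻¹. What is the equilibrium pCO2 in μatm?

pCO2 = 1140 μatm

KH = 10^(−1.53) = 2.951×10^-2 mol kg⁻¹ atm⁻¹
pCO2 = [CO2*]/KH = 33.6×10^-6 / 2.951×10^-2 = 1.14×10^-3 atm = 1140 μatm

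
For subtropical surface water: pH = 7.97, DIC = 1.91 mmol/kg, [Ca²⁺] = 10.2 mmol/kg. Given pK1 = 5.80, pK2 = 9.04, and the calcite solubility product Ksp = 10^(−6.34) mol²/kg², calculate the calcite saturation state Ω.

α₂ = 1 / (1 + [H⁺]/K2 + [H⁺]²/(K1K2)) = 1 / (1 + 10^+1.07 + 10^-1.10)
   = 1 / (1 + 11.749 + 0.079433) = 1/12.828 = 0.07795
[CO3²⁻] = α₂ × DIC = 0.07795 × 1.91 = 0.1489 mmol/kg
Ksp = 10^(−6.34) = 4.571×10^-7
Ω = [Ca²⁺][CO3²⁻]/Ksp = (10.2×10^-3)(1.489×10^-4) / 4.571×10^-7 = 3.32

Ω = 3.32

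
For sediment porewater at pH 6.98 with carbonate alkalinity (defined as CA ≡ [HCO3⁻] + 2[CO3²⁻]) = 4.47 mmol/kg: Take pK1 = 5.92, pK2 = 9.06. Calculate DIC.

CA = [HCO3⁻] + 2[CO3²⁻] = (α₁ + 2α₂)·DIC
At pH 6.98: [H⁺]/K1 = 10^-1.06 = 0.087096, K2/[H⁺] = 10^-2.08 = 0.0083176
α₁ = 1/(1 + 0.087096 + 0.0083176) = 1/1.0954 = 0.9129; α₂ = α₁·K2/[H⁺] = 0.007593
α₁ + 2α₂ = 0.9281
DIC = CA / (α₁ + 2α₂) = 4.47 / 0.9281 = 4.82 mmol/kg

DIC = 4.82 mmol/kg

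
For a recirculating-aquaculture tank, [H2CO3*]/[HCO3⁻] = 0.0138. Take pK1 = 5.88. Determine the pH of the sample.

pH = 7.74

From K1 = [H⁺][HCO3⁻]/[H2CO3*]:  pH = pK1 − log₁₀([H2CO3*]/[HCO3⁻])
log₁₀(0.0138) = -1.860
pH = 5.88 − (-1.860) = 7.74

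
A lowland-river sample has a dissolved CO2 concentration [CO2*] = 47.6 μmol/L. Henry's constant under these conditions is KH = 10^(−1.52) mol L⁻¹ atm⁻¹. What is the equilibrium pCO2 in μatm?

pCO2 = 1580 μatm

KH = 10^(−1.52) = 3.020×10^-2 mol L⁻¹ atm⁻¹
pCO2 = [CO2*]/KH = 47.6×10^-6 / 3.020×10^-2 = 1.58×10^-3 atm = 1580 μatm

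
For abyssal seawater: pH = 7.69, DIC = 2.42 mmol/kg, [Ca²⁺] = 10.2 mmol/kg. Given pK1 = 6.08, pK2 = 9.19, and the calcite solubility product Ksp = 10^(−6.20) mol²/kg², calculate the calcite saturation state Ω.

Ω = 1.17

α₂ = 1 / (1 + [H⁺]/K2 + [H⁺]²/(K1K2)) = 1 / (1 + 10^+1.50 + 10^-0.11)
   = 1 / (1 + 31.623 + 0.77625) = 1/33.399 = 0.02994
[CO3²⁻] = α₂ × DIC = 0.02994 × 2.42 = 0.07246 mmol/kg
Ksp = 10^(−6.20) = 6.310×10^-7
Ω = [Ca²⁺][CO3²⁻]/Ksp = (10.2×10^-3)(7.246×10^-5) / 6.310×10^-7 = 1.17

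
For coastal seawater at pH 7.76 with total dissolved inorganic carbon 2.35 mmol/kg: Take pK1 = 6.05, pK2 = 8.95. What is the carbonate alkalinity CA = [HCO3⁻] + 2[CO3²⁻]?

CA = 2.45 mmol/kg

CA = [HCO3⁻] + 2[CO3²⁻] = (α₁ + 2α₂)·DIC
At pH 7.76: [H⁺]/K1 = 10^-1.71 = 0.019498, K2/[H⁺] = 10^-1.19 = 0.064565
α₁ = 1/(1 + 0.019498 + 0.064565) = 1/1.0841 = 0.9225; α₂ = α₁·K2/[H⁺] = 0.05956
α₁ + 2α₂ = 1.0416
CA = 1.0416 × 2.35 = 2.45 mmol/kg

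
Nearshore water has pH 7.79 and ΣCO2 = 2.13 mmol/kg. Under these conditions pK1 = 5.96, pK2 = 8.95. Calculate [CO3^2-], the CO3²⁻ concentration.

[CO3²⁻] = 0.136 mmol/kg

α₂ = 1 / (1 + [H⁺]/K2 + [H⁺]²/(K1K2)) = 1 / (1 + 10^+1.16 + 10^-0.67)
   = 1 / (1 + 14.454 + 0.21380) = 1/15.668 = 0.06382
[CO3²⁻] = α₂ × DIC = 0.06382 × 2.13 = 0.136 mmol/kg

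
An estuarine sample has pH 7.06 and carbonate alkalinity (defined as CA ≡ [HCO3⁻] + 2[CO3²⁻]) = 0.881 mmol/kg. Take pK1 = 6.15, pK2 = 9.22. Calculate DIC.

CA = [HCO3⁻] + 2[CO3²⁻] = (α₁ + 2α₂)·DIC
At pH 7.06: [H⁺]/K1 = 10^-0.91 = 0.12303, K2/[H⁺] = 10^-2.16 = 0.0069183
α₁ = 1/(1 + 0.12303 + 0.0069183) = 1/1.1299 = 0.8850; α₂ = α₁·K2/[H⁺] = 0.006123
α₁ + 2α₂ = 0.8972
DIC = CA / (α₁ + 2α₂) = 0.881 / 0.8972 = 0.982 mmol/kg

DIC = 0.982 mmol/kg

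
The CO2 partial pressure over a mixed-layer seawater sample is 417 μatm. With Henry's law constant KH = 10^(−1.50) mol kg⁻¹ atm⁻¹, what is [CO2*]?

KH = 10^(−1.50) = 3.162×10^-2 mol kg⁻¹ atm⁻¹
[CO2*] = KH · pCO2 = 3.162×10^-2 × 417×10^-6 atm = 1.32×10^-5 mol/kg

[CO2*] = 13.2 μmol/kg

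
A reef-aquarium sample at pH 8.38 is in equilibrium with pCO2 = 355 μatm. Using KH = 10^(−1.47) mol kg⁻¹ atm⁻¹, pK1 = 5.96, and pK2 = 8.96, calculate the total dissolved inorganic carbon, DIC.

DIC = 4.01 mmol/kg

[CO2*] = KH · pCO2 = 10^(−1.47) × 355×10^-6 = 1.203×10^-5 mol/kg
α₀ = 1/(1 + K1/[H⁺] + K1K2/[H⁺]²) = 1/(1 + 10^+2.42 + 10^+1.84) = 0.003001
DIC = [CO2*]/α₀ = 1.203×10^-5 / 0.003001 = 4.01 mmol/kg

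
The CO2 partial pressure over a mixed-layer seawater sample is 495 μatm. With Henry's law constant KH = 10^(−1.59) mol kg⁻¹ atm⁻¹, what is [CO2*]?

KH = 10^(−1.59) = 2.570×10^-2 mol kg⁻¹ atm⁻¹
[CO2*] = KH · pCO2 = 2.570×10^-2 × 495×10^-6 atm = 1.27×10^-5 mol/kg

[CO2*] = 12.7 μmol/kg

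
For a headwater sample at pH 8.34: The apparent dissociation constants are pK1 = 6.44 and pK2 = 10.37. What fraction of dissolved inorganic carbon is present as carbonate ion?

α₂ = 1 / (1 + [H⁺]/K2 + [H⁺]²/(K1K2)) = 1 / (1 + 10^+2.03 + 10^+0.13)
   = 1 / (1 + 107.15 + 1.3490) = 1/109.50 = 0.009132

α₂ = 0.00913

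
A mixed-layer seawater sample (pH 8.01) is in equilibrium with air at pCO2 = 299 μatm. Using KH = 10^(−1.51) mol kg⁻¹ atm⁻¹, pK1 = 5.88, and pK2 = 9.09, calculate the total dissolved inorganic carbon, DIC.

[CO2*] = KH · pCO2 = 10^(−1.51) × 299×10^-6 = 9.240×10^-6 mol/kg
α₀ = 1/(1 + K1/[H⁺] + K1K2/[H⁺]²) = 1/(1 + 10^+2.13 + 10^+1.05) = 0.006797
DIC = [CO2*]/α₀ = 9.240×10^-6 / 0.006797 = 1.36 mmol/kg

DIC = 1.36 mmol/kg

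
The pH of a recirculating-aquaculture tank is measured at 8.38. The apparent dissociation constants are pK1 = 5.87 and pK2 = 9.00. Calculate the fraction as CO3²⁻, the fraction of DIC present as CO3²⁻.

α₂ = 1 / (1 + [H⁺]/K2 + [H⁺]²/(K1K2)) = 1 / (1 + 10^+0.62 + 10^-1.89)
   = 1 / (1 + 4.1687 + 0.012882) = 1/5.1816 = 0.1930

α₂ = 0.193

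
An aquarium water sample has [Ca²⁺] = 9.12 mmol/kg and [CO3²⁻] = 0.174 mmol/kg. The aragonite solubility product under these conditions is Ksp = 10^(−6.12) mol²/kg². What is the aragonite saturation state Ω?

Ω = 2.09

Ksp = 10^(−6.12) = 7.586×10^-7
Ω = [Ca²⁺][CO3²⁻]/Ksp = (9.12×10^-3)(0.174×10^-3) / 7.586×10^-7 = 2.09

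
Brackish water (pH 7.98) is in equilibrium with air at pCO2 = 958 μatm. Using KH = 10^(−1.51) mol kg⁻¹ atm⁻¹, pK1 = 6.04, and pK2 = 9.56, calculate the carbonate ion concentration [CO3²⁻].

[CO2*] = KH · pCO2 = 10^(−1.51) × 958×10^-6 = 2.961×10^-5 mol/kg
α₀ = 1/(1 + K1/[H⁺] + K1K2/[H⁺]²) = 1/(1 + 10^+1.94 + 10^+0.36) = 0.01106
DIC = [CO2*]/α₀ = 2.961×10^-5 / 0.01106 = 2.676 mmol/kg
[CO3²⁻] = α₂·DIC; α₂ = 0.02535, so [CO3²⁻] = 0.02535 × 2.676 = 0.0678 mmol/kg

[CO3²⁻] = 0.0678 mmol/kg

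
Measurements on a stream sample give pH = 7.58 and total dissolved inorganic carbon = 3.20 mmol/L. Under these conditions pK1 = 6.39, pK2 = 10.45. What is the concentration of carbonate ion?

α₂ = 1 / (1 + [H⁺]/K2 + [H⁺]²/(K1K2)) = 1 / (1 + 10^+2.87 + 10^+1.68)
   = 1 / (1 + 741.31 + 47.863) = 1/790.17 = 0.001266
[CO3²⁻] = α₂ × DIC = 0.001266 × 3.20 = 0.00405 mmol/L = 4.05 μmol/L

[CO3²⁻] = 4.05 μmol/L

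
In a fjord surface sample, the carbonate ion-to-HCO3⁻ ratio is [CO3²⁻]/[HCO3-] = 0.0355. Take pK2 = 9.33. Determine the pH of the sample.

pH = 7.88

From K2 = [H⁺][CO3²⁻]/[HCO3-]:  pH = pK2 + log₁₀([CO3²⁻]/[HCO3-])
log₁₀(0.0355) = -1.450
pH = 9.33 + (-1.450) = 7.88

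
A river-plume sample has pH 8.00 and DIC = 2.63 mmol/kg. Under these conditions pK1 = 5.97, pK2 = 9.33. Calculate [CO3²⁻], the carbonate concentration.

[CO3²⁻] = 0.116 mmol/kg

α₂ = 1 / (1 + [H⁺]/K2 + [H⁺]²/(K1K2)) = 1 / (1 + 10^+1.33 + 10^-0.70)
   = 1 / (1 + 21.380 + 0.19953) = 1/22.579 = 0.04429
[CO3²⁻] = α₂ × DIC = 0.04429 × 2.63 = 0.116 mmol/kg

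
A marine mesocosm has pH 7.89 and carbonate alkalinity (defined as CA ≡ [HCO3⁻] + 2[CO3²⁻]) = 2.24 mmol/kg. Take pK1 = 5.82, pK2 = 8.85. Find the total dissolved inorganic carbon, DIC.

DIC = 2.05 mmol/kg

CA = [HCO3⁻] + 2[CO3²⁻] = (α₁ + 2α₂)·DIC
At pH 7.89: [H⁺]/K1 = 10^-2.07 = 0.0085114, K2/[H⁺] = 10^-0.96 = 0.10965
α₁ = 1/(1 + 0.0085114 + 0.10965) = 1/1.1182 = 0.8943; α₂ = α₁·K2/[H⁺] = 0.09806
α₁ + 2α₂ = 1.0904
DIC = CA / (α₁ + 2α₂) = 2.24 / 1.0904 = 2.05 mmol/kg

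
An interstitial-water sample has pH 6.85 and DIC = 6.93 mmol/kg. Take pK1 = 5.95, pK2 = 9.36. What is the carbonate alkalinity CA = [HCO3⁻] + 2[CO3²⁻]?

CA = 6.18 mmol/kg

CA = [HCO3⁻] + 2[CO3²⁻] = (α₁ + 2α₂)·DIC
At pH 6.85: [H⁺]/K1 = 10^-0.90 = 0.12589, K2/[H⁺] = 10^-2.51 = 0.0030903
α₁ = 1/(1 + 0.12589 + 0.0030903) = 1/1.1290 = 0.8858; α₂ = α₁·K2/[H⁺] = 0.002737
α₁ + 2α₂ = 0.8912
CA = 0.8912 × 6.93 = 6.18 mmol/kg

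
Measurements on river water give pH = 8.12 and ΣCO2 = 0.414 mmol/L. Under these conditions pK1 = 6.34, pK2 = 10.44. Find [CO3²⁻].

α₂ = 1 / (1 + [H⁺]/K2 + [H⁺]²/(K1K2)) = 1 / (1 + 10^+2.32 + 10^+0.54)
   = 1 / (1 + 208.93 + 3.4674) = 1/213.40 = 0.004686
[CO3²⁻] = α₂ × DIC = 0.004686 × 0.414 = 0.00194 mmol/L = 1.94 μmol/L

[CO3²⁻] = 1.94 μmol/L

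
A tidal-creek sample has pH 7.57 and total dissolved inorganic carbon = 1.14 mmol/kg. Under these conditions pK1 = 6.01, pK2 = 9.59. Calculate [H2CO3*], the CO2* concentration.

[CO2*] = 0.0303 mmol/kg

α₀ = 1 / (1 + K1/[H⁺] + K1K2/[H⁺]²) = 1 / (1 + 10^+1.56 + 10^-0.46)
   = 1 / (1 + 36.308 + 0.34674) = 1/37.655 = 0.02656
[CO2*] = α₀ × DIC = 0.02656 × 1.14 = 0.0303 mmol/kg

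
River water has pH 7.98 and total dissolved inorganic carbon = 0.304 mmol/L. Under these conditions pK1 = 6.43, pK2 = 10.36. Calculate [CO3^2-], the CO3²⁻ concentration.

α₂ = 1 / (1 + [H⁺]/K2 + [H⁺]²/(K1K2)) = 1 / (1 + 10^+2.38 + 10^+0.83)
   = 1 / (1 + 239.88 + 6.7608) = 1/247.64 = 0.004038
[CO3²⁻] = α₂ × DIC = 0.004038 × 0.304 = 0.00123 mmol/L = 1.23 μmol/L

[CO3²⁻] = 1.23 μmol/L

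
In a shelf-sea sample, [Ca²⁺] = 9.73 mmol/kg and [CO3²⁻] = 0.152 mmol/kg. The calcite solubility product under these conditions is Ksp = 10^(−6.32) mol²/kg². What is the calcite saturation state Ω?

Ksp = 10^(−6.32) = 4.786×10^-7
Ω = [Ca²⁺][CO3²⁻]/Ksp = (9.73×10^-3)(0.152×10^-3) / 4.786×10^-7 = 3.09

Ω = 3.09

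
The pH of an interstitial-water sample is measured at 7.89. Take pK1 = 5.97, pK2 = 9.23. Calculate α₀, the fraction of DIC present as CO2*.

α₀ = 1 / (1 + K1/[H⁺] + K1K2/[H⁺]²) = 1 / (1 + 10^+1.92 + 10^+0.58)
   = 1 / (1 + 83.176 + 3.8019) = 1/87.978 = 0.01137

α₀ = 0.0114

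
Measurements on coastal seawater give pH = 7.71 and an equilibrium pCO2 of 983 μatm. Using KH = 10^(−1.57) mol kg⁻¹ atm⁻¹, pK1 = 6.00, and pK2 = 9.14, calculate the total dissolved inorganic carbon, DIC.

[CO2*] = KH · pCO2 = 10^(−1.57) × 983×10^-6 = 2.646×10^-5 mol/kg
α₀ = 1/(1 + K1/[H⁺] + K1K2/[H⁺]²) = 1/(1 + 10^+1.71 + 10^+0.28) = 0.01845
DIC = [CO2*]/α₀ = 2.646×10^-5 / 0.01845 = 1.43 mmol/kg

DIC = 1.43 mmol/kg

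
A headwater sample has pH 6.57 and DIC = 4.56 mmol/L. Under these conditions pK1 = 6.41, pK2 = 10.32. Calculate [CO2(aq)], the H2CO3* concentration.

[CO2*] = 1.86 mmol/L

α₀ = 1 / (1 + K1/[H⁺] + K1K2/[H⁺]²) = 1 / (1 + 10^+0.16 + 10^-3.59)
   = 1 / (1 + 1.4454 + 0.00025704) = 1/2.4457 = 0.4089
[CO2*] = α₀ × DIC = 0.4089 × 4.56 = 1.86 mmol/L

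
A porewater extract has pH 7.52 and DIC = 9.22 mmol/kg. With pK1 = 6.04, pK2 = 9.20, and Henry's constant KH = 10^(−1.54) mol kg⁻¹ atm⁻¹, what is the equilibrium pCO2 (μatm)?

pCO2 = 1.00×10^4 μatm

α₀ = 1 / (1 + K1/[H⁺] + K1K2/[H⁺]²) = 1 / (1 + 10^+1.48 + 10^-0.20)
   = 1 / (1 + 30.200 + 0.63096) = 1/31.830 = 0.03142
[CO2*] = α₀ × DIC = 0.03142 × 9.22 = 0.2897 mmol/kg
pCO2 = [CO2*]/KH = 2.897×10^-4 / 2.884×10^-2 = 1.00×10^4 μatm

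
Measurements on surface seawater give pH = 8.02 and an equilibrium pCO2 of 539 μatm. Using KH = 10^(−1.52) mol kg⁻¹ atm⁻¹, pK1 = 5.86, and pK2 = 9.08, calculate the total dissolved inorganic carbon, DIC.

DIC = 2.57 mmol/kg

[CO2*] = KH · pCO2 = 10^(−1.52) × 539×10^-6 = 1.628×10^-5 mol/kg
α₀ = 1/(1 + K1/[H⁺] + K1K2/[H⁺]²) = 1/(1 + 10^+2.16 + 10^+1.10) = 0.006324
DIC = [CO2*]/α₀ = 1.628×10^-5 / 0.006324 = 2.57 mmol/kg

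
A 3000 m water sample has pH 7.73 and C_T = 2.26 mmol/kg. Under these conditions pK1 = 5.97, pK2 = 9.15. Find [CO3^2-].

α₂ = 1 / (1 + [H⁺]/K2 + [H⁺]²/(K1K2)) = 1 / (1 + 10^+1.42 + 10^-0.34)
   = 1 / (1 + 26.303 + 0.45709) = 1/27.760 = 0.03602
[CO3²⁻] = α₂ × DIC = 0.03602 × 2.26 = 0.0814 mmol/kg

[CO3²⁻] = 0.0814 mmol/kg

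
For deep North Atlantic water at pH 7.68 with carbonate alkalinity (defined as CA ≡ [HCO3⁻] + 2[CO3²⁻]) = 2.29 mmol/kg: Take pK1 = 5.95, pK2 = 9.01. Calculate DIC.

DIC = 2.23 mmol/kg

CA = [HCO3⁻] + 2[CO3²⁻] = (α₁ + 2α₂)·DIC
At pH 7.68: [H⁺]/K1 = 10^-1.73 = 0.018621, K2/[H⁺] = 10^-1.33 = 0.046774
α₁ = 1/(1 + 0.018621 + 0.046774) = 1/1.0654 = 0.9386; α₂ = α₁·K2/[H⁺] = 0.04390
α₁ + 2α₂ = 1.0264
DIC = CA / (α₁ + 2α₂) = 2.29 / 1.0264 = 2.23 mmol/kg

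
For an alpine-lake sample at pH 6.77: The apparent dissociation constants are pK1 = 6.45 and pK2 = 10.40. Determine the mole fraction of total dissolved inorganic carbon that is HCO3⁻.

α₁ = 1 / (1 + [H⁺]/K1 + K2/[H⁺]) = 1 / (1 + 10^-0.32 + 10^-3.63)
   = 1 / (1 + 0.47863 + 0.00023442) = 1/1.4789 = 0.6762

α₁ = 0.676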